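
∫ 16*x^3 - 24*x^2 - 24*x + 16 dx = 4*x^4 - 8*x^3 - 12*x^2 + 16*x + C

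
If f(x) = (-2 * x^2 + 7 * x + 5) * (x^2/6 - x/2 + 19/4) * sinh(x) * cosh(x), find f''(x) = -2*x^4*sinh(2*x)/3 + 13*x^3*sinh(2*x)/3 - 8*x^3*cosh(2*x)/3 - 79*x^2*sinh(2*x)/3 + 13*x^2*cosh(2*x) + 68*x*sinh(2*x) - 146*x*cosh(2*x)/3 + 106*sinh(2*x)/3 + 123*cosh(2*x)/2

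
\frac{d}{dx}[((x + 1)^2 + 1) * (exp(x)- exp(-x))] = (x^2*exp(2*x) + x^2 + 4*x*exp(2*x) + 4*exp(2*x))*exp(-x)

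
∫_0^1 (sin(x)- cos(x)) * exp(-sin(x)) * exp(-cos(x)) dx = -exp(-1) + exp(-sin(1) - cos(1))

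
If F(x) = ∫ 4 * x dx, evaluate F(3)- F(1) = 16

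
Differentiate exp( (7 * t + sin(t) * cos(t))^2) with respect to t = (14*t*cos(2*t) + 98*t + sin(2*t)*cos(2*t) + 7*sin(2*t))*exp(49*t^2)*exp(7*t*sin(2*t))*exp(1/2 - cos(2*t)/2)*exp(-(1 - cos(2*t))^2/4)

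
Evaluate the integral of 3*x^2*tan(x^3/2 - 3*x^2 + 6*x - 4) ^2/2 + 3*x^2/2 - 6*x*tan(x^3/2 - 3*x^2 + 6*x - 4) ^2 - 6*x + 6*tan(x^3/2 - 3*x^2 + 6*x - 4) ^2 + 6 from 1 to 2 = tan(1/2)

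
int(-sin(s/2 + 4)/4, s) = cos(s/2 + 4)/2 + C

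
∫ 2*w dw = w^2 + C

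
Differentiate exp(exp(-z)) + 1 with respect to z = -exp(-z + exp(-z))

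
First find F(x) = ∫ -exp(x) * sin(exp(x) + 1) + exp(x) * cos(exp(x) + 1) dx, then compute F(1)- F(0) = -sin(2) + cos(1 + E) + sin(1 + E) - cos(2)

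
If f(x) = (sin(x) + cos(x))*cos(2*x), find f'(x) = -6*sqrt(2)*sin(x)^2*cos(x + pi/4) - 5*sin(x) + cos(x)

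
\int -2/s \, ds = -2*log(2*s) + C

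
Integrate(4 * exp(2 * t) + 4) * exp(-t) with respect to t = 8*sinh(t) + C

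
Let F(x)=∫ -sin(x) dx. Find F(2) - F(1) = -cos(1) + cos(2)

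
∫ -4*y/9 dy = -2*y^2/9 + C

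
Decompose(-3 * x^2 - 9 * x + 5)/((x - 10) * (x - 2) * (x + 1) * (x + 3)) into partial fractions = -1/(26*(x + 3)) + 1/(6*(x + 1)) + 5/(24*(x - 2)) - 35/(104*(x - 10))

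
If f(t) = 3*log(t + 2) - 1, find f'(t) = 3/(t + 2)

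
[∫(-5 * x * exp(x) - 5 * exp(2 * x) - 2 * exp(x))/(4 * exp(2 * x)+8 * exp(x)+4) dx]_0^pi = (3 - 5*pi)*exp(pi)/(4*(1 + exp(pi))) - 3/8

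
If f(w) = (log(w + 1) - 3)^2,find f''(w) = (8 - 2*log(w + 1))/(w^2 + 2*w + 1)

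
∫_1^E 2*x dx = -1 + exp(2)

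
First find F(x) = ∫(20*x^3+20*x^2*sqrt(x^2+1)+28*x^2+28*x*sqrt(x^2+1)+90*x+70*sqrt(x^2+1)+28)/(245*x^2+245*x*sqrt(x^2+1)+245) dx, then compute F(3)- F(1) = -2*log(1 + sqrt(2))/7 + 2*log(3 + sqrt(10))/7 + 136/245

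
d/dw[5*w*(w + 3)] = 10*w + 15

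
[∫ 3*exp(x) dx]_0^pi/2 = -3 + 3*exp(pi/2)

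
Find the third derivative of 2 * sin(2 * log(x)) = (24*sin(2*log(x)) - 8*cos(2*log(x)))/x^3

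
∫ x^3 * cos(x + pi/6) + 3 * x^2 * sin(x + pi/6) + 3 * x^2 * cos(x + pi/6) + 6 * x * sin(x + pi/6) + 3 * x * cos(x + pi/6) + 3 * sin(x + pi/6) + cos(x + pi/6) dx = (x + 1)^3*sin(x + pi/6) + C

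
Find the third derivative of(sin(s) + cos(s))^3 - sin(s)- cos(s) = -sqrt(2)*(27*sin(3*s + pi/4) + cos(s + pi/4))/2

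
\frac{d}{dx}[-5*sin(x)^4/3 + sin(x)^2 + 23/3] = -2*sin(2*x)/3 + 5*sin(4*x)/6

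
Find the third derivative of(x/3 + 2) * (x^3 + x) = 8*x + 12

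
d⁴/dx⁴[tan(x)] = 24*tan(x)^5 + 40*tan(x)^3 + 16*tan(x)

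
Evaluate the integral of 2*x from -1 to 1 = 0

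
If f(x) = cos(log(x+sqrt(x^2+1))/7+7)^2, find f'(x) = -(x + sqrt(x^2 + 1))*sin(2*log(x + sqrt(x^2 + 1))/7 + 14)/(7*x^2 + 7*x*sqrt(x^2 + 1) + 7)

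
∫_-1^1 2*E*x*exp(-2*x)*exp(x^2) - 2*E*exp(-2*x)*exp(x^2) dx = 1 - exp(4)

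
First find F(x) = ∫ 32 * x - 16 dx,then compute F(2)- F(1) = 32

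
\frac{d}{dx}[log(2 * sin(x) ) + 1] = 1/tan(x)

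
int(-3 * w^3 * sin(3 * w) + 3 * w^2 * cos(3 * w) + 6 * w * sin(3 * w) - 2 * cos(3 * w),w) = w*(w^2 - 2)*cos(3*w) + C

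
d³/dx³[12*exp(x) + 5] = 12*exp(x)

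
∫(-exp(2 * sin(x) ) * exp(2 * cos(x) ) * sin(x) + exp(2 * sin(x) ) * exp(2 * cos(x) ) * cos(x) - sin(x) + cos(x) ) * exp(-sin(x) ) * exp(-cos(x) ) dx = 2*sinh(sqrt(2)*sin(x + pi/4)) + C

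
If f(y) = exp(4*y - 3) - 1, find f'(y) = 4*exp(4*y - 3)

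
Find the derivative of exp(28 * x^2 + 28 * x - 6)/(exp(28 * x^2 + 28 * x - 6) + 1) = (56*x*exp(28*x^2 + 28*x - 6) + 28*exp(28*x^2 + 28*x - 6))/(exp(-12)*exp(56*x)*exp(56*x^2) + 2*exp(-6)*exp(28*x)*exp(28*x^2) + 1)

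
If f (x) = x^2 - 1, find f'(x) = 2*x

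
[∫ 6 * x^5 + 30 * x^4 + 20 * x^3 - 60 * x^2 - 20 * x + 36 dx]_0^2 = 208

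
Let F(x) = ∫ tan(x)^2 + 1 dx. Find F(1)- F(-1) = 2*tan(1)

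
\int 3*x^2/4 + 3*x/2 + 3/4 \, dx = x^3/4 + 3*x^2/4 + 3*x/4 + C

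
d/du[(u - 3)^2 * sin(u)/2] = u^2*cos(u)/2 + u*sin(u) - 3*u*cos(u) - 3*sin(u) + 9*cos(u)/2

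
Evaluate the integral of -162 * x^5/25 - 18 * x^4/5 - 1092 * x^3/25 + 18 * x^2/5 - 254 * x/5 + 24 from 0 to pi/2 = -3*(-3 + pi^2/20 + 3*pi^3/40 + 3*pi/2)^2 - 15*pi - 3*pi^3/4 - pi^2/2 + 27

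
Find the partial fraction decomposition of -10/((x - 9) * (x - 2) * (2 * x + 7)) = -8/(55*(2*x + 7)) + 10/(77*(x - 2)) - 2/(35*(x - 9))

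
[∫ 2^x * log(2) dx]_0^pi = -1 + 2^pi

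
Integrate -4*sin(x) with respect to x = 4*cos(x) + C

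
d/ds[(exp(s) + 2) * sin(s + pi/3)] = sqrt(2)*exp(s)*cos(s + pi/12) + 2*cos(s + pi/3)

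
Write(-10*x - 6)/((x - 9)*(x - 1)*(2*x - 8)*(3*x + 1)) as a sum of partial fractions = 9/(364*(3*x + 1)) - 1/(12*(x - 1)) + 23/(195*(x - 4)) - 3/(70*(x - 9))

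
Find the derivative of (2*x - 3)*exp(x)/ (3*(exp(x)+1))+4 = (2*x*exp(x) + 2*exp(2*x) - exp(x))/(3*exp(2*x) + 6*exp(x) + 3)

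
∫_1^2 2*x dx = 3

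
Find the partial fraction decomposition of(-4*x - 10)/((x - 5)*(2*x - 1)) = 8/(3*(2*x - 1)) - 10/(3*(x - 5))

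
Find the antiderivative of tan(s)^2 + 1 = tan(s) + C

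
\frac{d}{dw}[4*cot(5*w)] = -20/sin(5*w)^2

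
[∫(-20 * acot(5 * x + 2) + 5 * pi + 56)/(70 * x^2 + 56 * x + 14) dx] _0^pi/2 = -4*acot(2 + 5*pi/2) - 5*(-acot(2) + pi/4)^2/7 + 5*(-acot(2 + 5*pi/2) + pi/4)^2/7 + 4*acot(2)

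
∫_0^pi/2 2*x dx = pi^2/4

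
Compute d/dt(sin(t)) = cos(t)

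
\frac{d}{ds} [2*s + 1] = 2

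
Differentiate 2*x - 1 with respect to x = 2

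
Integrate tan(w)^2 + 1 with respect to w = tan(w) + C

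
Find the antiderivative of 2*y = y^2 + C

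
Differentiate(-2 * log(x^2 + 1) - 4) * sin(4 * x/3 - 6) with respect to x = (-8*x^2*log(x^2 + 1)*cos(4*x/3 - 6) - 16*x^2*cos(4*x/3 - 6) - 12*x*sin(4*x/3 - 6) - 8*log(x^2 + 1)*cos(4*x/3 - 6) - 16*cos(4*x/3 - 6))/(3*x^2 + 3)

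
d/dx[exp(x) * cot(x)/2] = (1/tan(x) - 1/sin(x)^2)*exp(x)/2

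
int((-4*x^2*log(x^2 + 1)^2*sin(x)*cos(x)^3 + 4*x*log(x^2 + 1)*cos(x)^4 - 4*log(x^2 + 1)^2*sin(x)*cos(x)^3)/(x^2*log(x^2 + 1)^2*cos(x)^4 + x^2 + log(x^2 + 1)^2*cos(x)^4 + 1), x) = log(log(x^2 + 1)^2*cos(x)^4 + 1) + C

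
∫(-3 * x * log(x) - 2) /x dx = -(3*x + 2)*(log(x) - 1) + C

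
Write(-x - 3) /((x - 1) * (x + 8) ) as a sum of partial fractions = -5/(9*(x + 8)) - 4/(9*(x - 1))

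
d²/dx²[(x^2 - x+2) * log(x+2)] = (2*x^2*log(x + 2) + 3*x^2 + 8*x*log(x + 2) + 7*x + 8*log(x + 2) - 6)/(x^2 + 4*x + 4)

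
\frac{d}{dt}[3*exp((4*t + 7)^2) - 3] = 96*t*exp(16*t^2 + 56*t + 49) + 168*exp(16*t^2 + 56*t + 49)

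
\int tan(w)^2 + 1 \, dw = tan(w) + C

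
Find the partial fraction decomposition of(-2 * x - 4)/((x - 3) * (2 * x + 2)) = 1/(4*(x + 1)) - 5/(4*(x - 3))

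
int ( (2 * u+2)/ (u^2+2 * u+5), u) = log((u + 1)^2 + 4) + C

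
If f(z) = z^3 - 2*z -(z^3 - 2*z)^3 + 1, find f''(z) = -72*z^7 + 252*z^5 - 240*z^3 + 54*z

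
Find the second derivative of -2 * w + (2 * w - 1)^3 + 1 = 48*w - 24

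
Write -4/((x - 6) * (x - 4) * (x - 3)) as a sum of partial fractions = -4/(3*(x - 3)) + 2/(x - 4) - 2/(3*(x - 6))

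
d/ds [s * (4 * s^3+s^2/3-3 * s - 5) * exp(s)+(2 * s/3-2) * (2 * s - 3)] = 4*s^4*exp(s) + 49*s^3*exp(s)/3 - 2*s^2*exp(s) - 11*s*exp(s) + 8*s/3 - 5*exp(s) - 6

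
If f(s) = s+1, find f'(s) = 1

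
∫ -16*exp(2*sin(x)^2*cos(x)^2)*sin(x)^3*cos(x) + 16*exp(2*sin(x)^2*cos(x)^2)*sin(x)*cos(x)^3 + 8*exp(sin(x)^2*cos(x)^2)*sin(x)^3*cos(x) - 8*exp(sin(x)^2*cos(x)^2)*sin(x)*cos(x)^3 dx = -4*exp(1/8 - cos(4*x)/8) + 4*exp(1/4 - cos(4*x)/4) + C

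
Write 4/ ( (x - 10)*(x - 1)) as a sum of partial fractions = -4/(9*(x - 1)) + 4/(9*(x - 10))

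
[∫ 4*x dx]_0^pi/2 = pi^2/2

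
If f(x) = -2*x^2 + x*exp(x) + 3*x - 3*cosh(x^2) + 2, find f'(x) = x*exp(x) - 6*x*sinh(x^2) - 4*x + exp(x) + 3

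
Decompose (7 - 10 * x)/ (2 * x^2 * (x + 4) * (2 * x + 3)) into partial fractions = 88/(45*(2*x + 3)) - 47/(160*(x + 4)) - 197/(288*x) + 7/(24*x^2)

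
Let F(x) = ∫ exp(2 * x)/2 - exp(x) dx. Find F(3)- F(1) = -(-1 + E/2)^2 + (-1 + exp(3)/2)^2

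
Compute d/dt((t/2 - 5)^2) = t/2 - 5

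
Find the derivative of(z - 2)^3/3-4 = z^2 - 4*z + 4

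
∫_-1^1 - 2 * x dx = 0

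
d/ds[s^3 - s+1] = 3*s^2 - 1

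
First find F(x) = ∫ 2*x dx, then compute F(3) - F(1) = 8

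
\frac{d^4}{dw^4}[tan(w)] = 24*tan(w)^5 + 40*tan(w)^3 + 16*tan(w)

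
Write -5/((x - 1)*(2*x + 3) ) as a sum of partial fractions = 2/(2*x + 3) - 1/(x - 1)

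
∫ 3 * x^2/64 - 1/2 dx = x^3/64 - x/2 + C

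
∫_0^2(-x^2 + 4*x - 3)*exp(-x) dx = -1 + exp(-2)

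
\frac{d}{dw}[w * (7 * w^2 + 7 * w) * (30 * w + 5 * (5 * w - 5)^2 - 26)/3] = 4375*w^4/3 - 2660*w^3/3 - 847*w^2 + 462*w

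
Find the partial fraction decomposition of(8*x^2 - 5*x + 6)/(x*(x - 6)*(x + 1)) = 19/(7*(x + 1)) + 44/(7*(x - 6)) - 1/x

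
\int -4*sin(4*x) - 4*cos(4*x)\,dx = -sin(4*x) + cos(4*x) + C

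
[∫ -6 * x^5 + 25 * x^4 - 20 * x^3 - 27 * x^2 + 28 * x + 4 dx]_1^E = (-2 + E)^3*(-exp(3) - exp(2) + 1 + E)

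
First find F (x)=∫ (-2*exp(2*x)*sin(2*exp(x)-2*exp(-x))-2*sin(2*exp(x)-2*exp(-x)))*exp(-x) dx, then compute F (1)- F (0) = -1 + cos(-2*exp(-1) + 2*E)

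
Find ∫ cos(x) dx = sin(x) + C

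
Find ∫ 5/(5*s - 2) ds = log(5*s - 2) + C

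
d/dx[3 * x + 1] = 3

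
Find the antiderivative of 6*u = 3*u^2 + C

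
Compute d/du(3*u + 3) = 3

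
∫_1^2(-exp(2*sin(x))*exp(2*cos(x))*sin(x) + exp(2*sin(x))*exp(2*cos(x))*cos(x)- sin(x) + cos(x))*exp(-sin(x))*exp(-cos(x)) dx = -exp(cos(1) + sin(1)) - exp(-sin(2) - cos(2)) + exp(-sin(1) - cos(1)) + exp(cos(2) + sin(2))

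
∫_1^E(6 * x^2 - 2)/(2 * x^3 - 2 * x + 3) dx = -log(3) + log(-2*E + 3 + 2*exp(3))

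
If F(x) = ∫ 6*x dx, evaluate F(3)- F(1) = 24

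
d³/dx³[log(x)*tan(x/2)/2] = (3*x^3*(-1 + cos(x/2)^(-2))^2*log(x) - 3*x^3*log(x) + 4*x^3*log(x)/cos(x/2)^2 + 6*x^2*sin(x/2)/cos(x/2)^3 - 6*x/cos(x/2)^2 + 8*tan(x/2))/(8*x^3)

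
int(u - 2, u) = u^2/2 - 2*u + C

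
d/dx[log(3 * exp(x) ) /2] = 1/2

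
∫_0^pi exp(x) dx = -1 + exp(pi)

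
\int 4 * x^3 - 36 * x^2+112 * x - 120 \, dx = x^4 - 12*x^3 + 56*x^2 - 120*x + C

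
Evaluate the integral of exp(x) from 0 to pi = -1 + exp(pi)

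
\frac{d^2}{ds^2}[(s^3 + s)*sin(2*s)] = -4*s^3*sin(2*s) + 12*s^2*cos(2*s) + 2*s*sin(2*s) + 4*cos(2*s)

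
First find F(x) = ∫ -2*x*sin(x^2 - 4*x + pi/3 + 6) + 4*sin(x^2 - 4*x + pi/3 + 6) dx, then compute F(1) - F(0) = -cos(pi/3 + 6) + cos(pi/3 + 3)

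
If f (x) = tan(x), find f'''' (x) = 24*tan(x)^5 + 40*tan(x)^3 + 16*tan(x)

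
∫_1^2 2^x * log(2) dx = 2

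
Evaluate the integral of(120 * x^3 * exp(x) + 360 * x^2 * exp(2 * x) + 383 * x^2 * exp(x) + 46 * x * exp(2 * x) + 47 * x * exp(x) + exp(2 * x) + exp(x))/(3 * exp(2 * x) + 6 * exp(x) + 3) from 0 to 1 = 48*E/(1 + E)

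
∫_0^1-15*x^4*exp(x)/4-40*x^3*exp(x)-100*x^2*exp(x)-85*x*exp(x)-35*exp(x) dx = -355*E/4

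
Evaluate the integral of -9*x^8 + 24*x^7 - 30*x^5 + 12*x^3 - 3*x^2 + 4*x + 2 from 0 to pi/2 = -pi^3/4 + (-pi^3/8 + pi/2 + pi^2/4)^3 + pi + pi^2/2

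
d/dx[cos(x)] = -sin(x)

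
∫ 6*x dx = 3*x^2 + C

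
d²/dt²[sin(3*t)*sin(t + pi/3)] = -2*sin(2*t + pi/6) + 8*cos(4*t + pi/3)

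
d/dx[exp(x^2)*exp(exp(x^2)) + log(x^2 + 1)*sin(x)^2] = (2*x^3*exp(x^2 + exp(x^2)) + 2*x^3*exp(2*x^2 + exp(x^2)) + x^2*log(x^2 + 1)*sin(2*x) + 2*x*exp(x^2 + exp(x^2)) + 2*x*exp(2*x^2 + exp(x^2)) + 2*x*sin(x)^2 + log(x^2 + 1)*sin(2*x))/(x^2 + 1)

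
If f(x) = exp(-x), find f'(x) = -exp(-x)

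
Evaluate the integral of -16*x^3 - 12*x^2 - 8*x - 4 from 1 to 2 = -104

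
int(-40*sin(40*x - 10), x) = cos(40*x - 10) + C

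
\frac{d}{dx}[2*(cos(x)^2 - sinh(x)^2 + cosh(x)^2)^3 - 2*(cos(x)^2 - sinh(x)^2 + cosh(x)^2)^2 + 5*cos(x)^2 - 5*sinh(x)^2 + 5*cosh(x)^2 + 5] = -2*(-8*sin(x)^2 + 6*cos(x)^4 + 15)*sin(x)*cos(x)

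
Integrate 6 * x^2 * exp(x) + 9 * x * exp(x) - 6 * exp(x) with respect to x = 3*(2*x^2 - x - 1)*exp(x) + C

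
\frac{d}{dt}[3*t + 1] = 3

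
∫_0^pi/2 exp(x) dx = -1 + exp(pi/2)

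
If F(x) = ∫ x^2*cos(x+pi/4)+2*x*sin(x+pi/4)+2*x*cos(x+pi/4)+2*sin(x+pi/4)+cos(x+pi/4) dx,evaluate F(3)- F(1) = 16*sin(pi/4 + 3) - 4*sin(pi/4 + 1)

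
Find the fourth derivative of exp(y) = exp(y)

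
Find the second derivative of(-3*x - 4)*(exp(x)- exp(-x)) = (-3*x*exp(2*x) + 3*x - 10*exp(2*x) - 2)*exp(-x)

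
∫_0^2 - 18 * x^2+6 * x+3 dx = -30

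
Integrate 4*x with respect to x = 2*x^2 + C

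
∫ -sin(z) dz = cos(z) + C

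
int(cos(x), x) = sin(x) + C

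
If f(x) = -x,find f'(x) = -1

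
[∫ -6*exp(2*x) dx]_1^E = -3*exp(2*E) + 3*exp(2)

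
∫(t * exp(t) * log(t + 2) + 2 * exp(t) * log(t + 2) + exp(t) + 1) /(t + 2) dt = (exp(t) + 1)*log(t + 2) + C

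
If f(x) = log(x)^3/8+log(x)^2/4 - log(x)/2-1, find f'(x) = (3*log(x)^2 + 4*log(x) - 4)/(8*x)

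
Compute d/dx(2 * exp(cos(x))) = -2*exp(cos(x))*sin(x)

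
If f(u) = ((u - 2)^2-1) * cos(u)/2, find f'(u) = -u^2*sin(u)/2 + 2*u*sin(u) + u*cos(u) - 3*sin(u)/2 - 2*cos(u)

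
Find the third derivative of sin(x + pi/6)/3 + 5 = -cos(x + pi/6)/3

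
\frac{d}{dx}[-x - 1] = -1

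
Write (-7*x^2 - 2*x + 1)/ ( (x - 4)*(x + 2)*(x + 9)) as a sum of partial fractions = -548/(91*(x + 9)) + 23/(42*(x + 2)) - 119/(78*(x - 4))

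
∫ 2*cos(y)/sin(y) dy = 2*log(3*sin(y)) + C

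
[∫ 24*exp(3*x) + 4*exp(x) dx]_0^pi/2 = -12 + 4*exp(pi/2) + 8*exp(3*pi/2)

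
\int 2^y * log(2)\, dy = 2^y + C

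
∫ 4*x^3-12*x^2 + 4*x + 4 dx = x^4 - 4*x^3 + 2*x^2 + 4*x + C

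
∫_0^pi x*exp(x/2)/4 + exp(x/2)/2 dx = pi*exp(pi/2)/2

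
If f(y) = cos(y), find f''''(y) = cos(y)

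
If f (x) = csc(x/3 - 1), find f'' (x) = (-1 + 2/sin(x/3 - 1)^2)/(9*sin(x/3 - 1))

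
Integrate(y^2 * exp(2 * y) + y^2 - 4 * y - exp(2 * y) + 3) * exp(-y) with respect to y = 2*(y^2 - 2*y + 1)*sinh(y) + C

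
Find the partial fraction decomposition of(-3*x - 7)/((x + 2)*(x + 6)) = -11/(4*(x + 6)) - 1/(4*(x + 2))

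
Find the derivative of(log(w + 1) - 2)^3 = (3*log(w + 1)^2 - 12*log(w + 1) + 12)/(w + 1)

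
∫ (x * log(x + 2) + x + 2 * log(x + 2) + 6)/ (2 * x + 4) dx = (x + 6)*log(x + 2)/2 + C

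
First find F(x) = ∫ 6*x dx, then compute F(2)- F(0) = 12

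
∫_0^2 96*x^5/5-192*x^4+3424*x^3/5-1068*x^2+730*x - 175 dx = -114/5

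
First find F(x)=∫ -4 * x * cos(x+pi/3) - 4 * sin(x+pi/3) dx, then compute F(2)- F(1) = -8*sin(pi/3 + 2) + 4*sin(1 + pi/3)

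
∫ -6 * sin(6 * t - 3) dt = cos(6*t - 3) + C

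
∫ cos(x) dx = sin(x) + C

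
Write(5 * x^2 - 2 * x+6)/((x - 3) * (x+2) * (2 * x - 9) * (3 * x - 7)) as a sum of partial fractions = 771/(338*(3*x - 7)) + 262/(169*(2*x - 9)) - 6/(169*(x + 2)) - 3/(2*(x - 3))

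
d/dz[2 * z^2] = 4*z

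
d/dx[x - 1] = 1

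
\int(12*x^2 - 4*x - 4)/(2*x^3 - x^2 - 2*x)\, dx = 2*log(x*(2*x^2 - x - 2)) + C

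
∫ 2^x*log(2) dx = 2^x + C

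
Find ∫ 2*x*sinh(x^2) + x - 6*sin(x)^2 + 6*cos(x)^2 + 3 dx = x^2/2 + 3*x + 3*sin(2*x) + cosh(x^2) + C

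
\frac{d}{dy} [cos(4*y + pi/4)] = -4*sin(4*y + pi/4)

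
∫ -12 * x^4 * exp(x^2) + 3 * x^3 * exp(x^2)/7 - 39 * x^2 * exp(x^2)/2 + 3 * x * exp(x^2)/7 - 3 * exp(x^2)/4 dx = 3*x*(-56*x^2 + 2*x - 7)*exp(x^2)/28 + C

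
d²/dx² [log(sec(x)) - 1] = cos(x)^(-2)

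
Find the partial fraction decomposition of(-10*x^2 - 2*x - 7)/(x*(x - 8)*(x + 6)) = -355/(84*(x + 6)) - 663/(112*(x - 8)) + 7/(48*x)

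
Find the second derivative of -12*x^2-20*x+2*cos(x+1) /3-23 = -2*cos(x + 1)/3 - 24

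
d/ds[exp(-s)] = -exp(-s)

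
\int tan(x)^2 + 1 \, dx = tan(x) + C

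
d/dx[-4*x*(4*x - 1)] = 4 - 32*x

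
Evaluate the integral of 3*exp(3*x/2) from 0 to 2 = -2 + 2*exp(3)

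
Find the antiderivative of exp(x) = exp(x) + C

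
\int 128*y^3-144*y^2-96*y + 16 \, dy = 32*y^4 - 48*y^3 - 48*y^2 + 16*y + C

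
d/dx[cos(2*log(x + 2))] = -2*sin(2*log(x + 2))/(x + 2)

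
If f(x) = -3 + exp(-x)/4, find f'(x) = -exp(-x)/4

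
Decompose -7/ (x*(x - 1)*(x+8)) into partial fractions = -7/(72*(x + 8)) - 7/(9*(x - 1)) + 7/(8*x)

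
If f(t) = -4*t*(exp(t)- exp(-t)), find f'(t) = (-4*t*exp(2*t) - 4*t - 4*exp(2*t) + 4)*exp(-t)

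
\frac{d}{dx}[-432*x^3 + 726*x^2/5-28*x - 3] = -1296*x^2 + 1452*x/5 - 28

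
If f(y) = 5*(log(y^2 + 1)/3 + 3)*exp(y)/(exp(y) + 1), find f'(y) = (5*y^2*exp(y)*log(y^2 + 1) + 45*y^2*exp(y) + 10*y*exp(2*y) + 10*y*exp(y) + 5*exp(y)*log(y^2 + 1) + 45*exp(y))/(3*y^2*exp(2*y) + 6*y^2*exp(y) + 3*y^2 + 3*exp(2*y) + 6*exp(y) + 3)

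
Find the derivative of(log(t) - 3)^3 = (3*log(t)^2 - 18*log(t) + 27)/t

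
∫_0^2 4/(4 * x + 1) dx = 2*log(3)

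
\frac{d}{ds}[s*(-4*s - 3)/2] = -4*s - 3/2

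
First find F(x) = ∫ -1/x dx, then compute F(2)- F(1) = -log(2)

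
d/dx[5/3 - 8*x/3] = -8/3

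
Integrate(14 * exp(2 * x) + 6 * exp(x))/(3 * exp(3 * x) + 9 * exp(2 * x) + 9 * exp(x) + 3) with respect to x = (13*exp(2*x) + 12*exp(x) + 3)/(3*(exp(2*x) + 2*exp(x) + 1)) + C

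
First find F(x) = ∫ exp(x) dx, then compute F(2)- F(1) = -E + exp(2)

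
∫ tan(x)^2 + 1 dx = tan(x) + C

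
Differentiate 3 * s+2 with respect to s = 3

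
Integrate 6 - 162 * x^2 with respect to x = -54*x^3 + 6*x + C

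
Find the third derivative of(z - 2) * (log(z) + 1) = (-z - 4)/z^3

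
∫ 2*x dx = x^2 + C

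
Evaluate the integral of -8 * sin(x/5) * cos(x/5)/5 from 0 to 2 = -4*sin(2/5)^2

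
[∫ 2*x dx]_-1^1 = 0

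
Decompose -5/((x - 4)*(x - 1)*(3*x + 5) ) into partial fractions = -45/(136*(3*x + 5)) + 5/(24*(x - 1)) - 5/(51*(x - 4))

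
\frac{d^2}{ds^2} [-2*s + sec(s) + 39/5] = (-1 + 2/cos(s)^2)/cos(s)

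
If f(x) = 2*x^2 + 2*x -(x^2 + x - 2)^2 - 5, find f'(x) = -4*x^3 - 6*x^2 + 10*x + 6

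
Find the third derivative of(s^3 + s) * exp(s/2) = s^3*exp(s/2)/8 + 9*s^2*exp(s/2)/4 + 73*s*exp(s/2)/8 + 27*exp(s/2)/4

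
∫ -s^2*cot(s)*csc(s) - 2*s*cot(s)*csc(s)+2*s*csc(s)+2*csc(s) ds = s*(s + 2)*csc(s) + C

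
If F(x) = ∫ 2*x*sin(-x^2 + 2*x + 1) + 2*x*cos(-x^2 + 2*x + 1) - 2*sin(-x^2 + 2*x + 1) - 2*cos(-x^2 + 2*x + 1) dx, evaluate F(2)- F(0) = 0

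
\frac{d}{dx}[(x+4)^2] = 2*x + 8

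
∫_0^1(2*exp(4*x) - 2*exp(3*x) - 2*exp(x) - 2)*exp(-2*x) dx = -2*E + 2*exp(-1) + (E - exp(-1))^2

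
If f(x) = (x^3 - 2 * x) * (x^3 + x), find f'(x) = 6*x^5 - 4*x^3 - 4*x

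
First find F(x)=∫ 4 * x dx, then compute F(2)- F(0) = 8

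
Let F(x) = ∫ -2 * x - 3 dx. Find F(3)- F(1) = -14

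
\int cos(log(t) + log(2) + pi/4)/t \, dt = sin(log(2*t) + pi/4) + C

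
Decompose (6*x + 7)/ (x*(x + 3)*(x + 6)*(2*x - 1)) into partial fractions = 80/(91*(2*x - 1)) + 29/(234*(x + 6)) - 11/(63*(x + 3)) - 7/(18*x)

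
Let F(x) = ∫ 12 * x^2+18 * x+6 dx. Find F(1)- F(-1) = 20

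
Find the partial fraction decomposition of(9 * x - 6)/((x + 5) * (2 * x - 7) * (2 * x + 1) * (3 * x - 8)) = -486/(2185*(3*x - 8)) - 7/(228*(2*x + 1)) + 3/(20*(2*x - 7)) + 1/(69*(x + 5))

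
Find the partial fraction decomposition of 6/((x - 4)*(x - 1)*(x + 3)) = 3/(14*(x + 3)) - 1/(2*(x - 1)) + 2/(7*(x - 4))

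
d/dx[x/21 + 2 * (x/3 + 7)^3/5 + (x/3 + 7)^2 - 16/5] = 2*x^2/45 + 94*x/45 + 851/35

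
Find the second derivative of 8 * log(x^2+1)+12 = (16 - 16*x^2)/(x^4 + 2*x^2 + 1)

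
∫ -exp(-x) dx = exp(-x) + C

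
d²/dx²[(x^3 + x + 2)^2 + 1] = 30*x^4 + 24*x^2 + 24*x + 2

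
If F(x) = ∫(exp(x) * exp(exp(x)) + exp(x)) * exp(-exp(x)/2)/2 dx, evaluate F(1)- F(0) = -exp(1/2) - exp(-E/2) + exp(-1/2) + exp(E/2)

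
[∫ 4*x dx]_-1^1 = 0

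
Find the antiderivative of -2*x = -x^2 + C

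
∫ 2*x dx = x^2 + C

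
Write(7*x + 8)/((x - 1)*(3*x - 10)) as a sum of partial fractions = 94/(7*(3*x - 10)) - 15/(7*(x - 1))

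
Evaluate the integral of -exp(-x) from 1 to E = -exp(-1) + exp(-E)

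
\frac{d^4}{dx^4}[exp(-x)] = exp(-x)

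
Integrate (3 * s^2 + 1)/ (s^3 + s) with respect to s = log(3*s^3 + 3*s) + C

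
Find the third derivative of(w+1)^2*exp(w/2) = w^2*exp(w/2)/8 + 7*w*exp(w/2)/4 + 37*exp(w/2)/8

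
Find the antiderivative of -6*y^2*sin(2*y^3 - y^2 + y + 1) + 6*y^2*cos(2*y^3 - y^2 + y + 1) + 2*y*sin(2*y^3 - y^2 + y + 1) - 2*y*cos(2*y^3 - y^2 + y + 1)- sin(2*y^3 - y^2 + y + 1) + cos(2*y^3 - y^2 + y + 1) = sin(2*y^3 - y^2 + y + 1) + cos(2*y^3 - y^2 + y + 1) + C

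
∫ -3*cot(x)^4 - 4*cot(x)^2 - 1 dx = cot(x)/sin(x)^2 + C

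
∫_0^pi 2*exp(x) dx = -2 + 2*exp(pi)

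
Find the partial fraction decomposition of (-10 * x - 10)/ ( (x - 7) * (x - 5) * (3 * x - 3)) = -5/(18*(x - 1)) + 5/(2*(x - 5)) - 20/(9*(x - 7))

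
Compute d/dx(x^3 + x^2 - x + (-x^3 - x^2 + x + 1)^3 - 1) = -9*x^8 - 24*x^7 + 48*x^5 + 30*x^4 - 24*x^3 - 21*x^2 + 2*x + 2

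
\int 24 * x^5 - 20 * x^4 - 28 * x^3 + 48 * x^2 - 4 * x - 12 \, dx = 4*x^6 - 4*x^5 - 7*x^4 + 16*x^3 - 2*x^2 - 12*x + C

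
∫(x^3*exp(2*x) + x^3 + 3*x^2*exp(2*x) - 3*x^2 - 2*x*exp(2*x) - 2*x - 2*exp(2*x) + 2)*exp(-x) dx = 2*x*(x^2 - 2)*sinh(x) + C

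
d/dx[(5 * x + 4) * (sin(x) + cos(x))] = -5*x*sin(x) + 5*x*cos(x) + sin(x) + 9*cos(x)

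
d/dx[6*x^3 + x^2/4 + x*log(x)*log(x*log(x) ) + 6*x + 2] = 18*x^2 + x/2 + log(x)*log(x*log(x)) + log(x) + log(x*log(x)) + 7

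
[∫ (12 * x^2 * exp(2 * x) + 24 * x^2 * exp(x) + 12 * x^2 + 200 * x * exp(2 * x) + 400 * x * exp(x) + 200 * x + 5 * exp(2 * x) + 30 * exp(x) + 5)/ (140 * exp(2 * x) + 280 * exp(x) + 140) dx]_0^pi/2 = -1/14 + pi/56 + pi^3/280 + exp(pi/2)/(7*(1 + exp(pi/2))) + 5*pi^2/28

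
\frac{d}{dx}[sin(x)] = cos(x)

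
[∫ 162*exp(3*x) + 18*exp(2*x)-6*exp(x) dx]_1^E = -54*exp(3) - 6*exp(E) - 9*exp(2) + 6*E + 9*exp(2*E) + 54*exp(3*E)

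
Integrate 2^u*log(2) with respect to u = 2^u + C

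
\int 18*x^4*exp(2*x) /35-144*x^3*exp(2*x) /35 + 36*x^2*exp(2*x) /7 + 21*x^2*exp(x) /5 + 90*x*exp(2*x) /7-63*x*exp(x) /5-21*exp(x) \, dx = 3*x*(x - 5)*(3*x*(x - 5)*exp(x) + 49)*exp(x)/35 + C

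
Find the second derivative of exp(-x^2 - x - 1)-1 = (4*x^2 + 4*x - 1)*exp(-x^2 - x - 1)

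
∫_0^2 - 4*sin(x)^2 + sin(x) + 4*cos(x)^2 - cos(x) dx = 2*sin(4) - sqrt(2)*sin(pi/4 + 2) + 1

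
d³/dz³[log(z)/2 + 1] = z^(-3)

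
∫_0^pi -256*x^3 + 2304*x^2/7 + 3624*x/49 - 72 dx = -4*(-4*pi^2 + 2 + 24*pi/7)^2 - 120*pi/7 + 16 + 20*pi^2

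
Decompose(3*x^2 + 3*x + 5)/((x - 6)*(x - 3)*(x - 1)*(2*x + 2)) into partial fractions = -5/(112*(x + 1)) + 11/(40*(x - 1)) - 41/(48*(x - 3)) + 131/(210*(x - 6))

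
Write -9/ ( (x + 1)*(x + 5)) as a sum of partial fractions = 9/(4*(x + 5)) - 9/(4*(x + 1))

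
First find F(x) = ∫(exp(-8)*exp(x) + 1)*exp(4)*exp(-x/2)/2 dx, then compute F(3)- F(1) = -exp(5/2) - exp(-7/2) + exp(-5/2) + exp(7/2)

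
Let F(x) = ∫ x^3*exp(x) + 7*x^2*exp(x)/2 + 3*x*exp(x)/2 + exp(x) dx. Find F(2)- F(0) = -1/2 + 23*exp(2)/2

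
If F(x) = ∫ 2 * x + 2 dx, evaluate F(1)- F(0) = 3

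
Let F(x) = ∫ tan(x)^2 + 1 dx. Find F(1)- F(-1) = 2*tan(1)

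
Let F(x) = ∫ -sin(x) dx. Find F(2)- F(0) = -1 + cos(2)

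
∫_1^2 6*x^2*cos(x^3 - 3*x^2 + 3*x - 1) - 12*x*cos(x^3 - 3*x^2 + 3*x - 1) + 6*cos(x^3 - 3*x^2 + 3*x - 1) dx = 2*sin(1)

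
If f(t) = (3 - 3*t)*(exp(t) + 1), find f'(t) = -3*t*exp(t) - 3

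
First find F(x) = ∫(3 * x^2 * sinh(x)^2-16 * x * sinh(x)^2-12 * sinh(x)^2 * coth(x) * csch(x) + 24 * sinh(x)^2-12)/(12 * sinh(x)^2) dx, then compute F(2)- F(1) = -coth(1) - csch(1) + csch(2) + 7/12 + coth(2)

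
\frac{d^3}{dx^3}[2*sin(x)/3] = -2*cos(x)/3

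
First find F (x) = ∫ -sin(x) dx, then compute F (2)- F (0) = -1 + cos(2)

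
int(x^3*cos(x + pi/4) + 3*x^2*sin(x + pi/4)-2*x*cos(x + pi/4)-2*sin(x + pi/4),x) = x*(x^2 - 2)*sin(x + pi/4) + C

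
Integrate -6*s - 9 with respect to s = -3*s^2 - 9*s + C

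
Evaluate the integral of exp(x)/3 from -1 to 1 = -exp(-1)/3 + E/3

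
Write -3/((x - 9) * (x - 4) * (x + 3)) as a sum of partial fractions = -1/(28*(x + 3)) + 3/(35*(x - 4)) - 1/(20*(x - 9))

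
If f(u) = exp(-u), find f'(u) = -exp(-u)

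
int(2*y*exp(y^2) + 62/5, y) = 62*y/5 + exp(y^2) + C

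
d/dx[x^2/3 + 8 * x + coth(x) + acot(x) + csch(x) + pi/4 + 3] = (2*x^3 + 24*x^2 - 3*x^2*cosh(x)/sinh(x)^2 - 3*x^2/sinh(x)^2 + 2*x + 21 - 3*cosh(x)/sinh(x)^2 - 3/sinh(x)^2)/(3*(x^2 + 1))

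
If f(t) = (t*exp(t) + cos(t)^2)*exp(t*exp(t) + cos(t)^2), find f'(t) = E*(t^2*exp(2*t) + t*exp(2*t) - t*exp(t)*sin(t)^2 - 2*t*exp(t)*sin(t)*cos(t) + 2*t*exp(t) - exp(t)*sin(t)^2 + 2*exp(t) + 2*sin(t)^3*cos(t) - 4*sin(t)*cos(t))*exp(t*exp(t))*exp(-sin(t)^2)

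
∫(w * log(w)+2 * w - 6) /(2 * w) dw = (w - 6)*(log(w) + 1)/2 + C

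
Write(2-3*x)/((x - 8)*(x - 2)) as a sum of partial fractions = 2/(3*(x - 2)) - 11/(3*(x - 8))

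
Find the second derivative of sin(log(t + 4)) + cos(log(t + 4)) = -2*cos(log(t + 4))/(t^2 + 8*t + 16)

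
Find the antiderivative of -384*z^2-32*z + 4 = -128*z^3 - 16*z^2 + 4*z + C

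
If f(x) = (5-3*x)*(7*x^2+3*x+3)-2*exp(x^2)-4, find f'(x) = -63*x^2 - 4*x*exp(x^2) + 52*x + 6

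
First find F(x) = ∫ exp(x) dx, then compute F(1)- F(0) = -1 + E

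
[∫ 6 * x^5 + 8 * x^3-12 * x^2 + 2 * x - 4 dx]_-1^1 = -16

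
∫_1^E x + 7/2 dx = (-1 + E)*(E/2 + 4)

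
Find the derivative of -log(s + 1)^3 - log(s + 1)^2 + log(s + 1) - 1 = (-3*log(s + 1)^2 - 2*log(s + 1) + 1)/(s + 1)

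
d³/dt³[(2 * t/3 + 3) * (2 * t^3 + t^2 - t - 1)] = 32*t + 40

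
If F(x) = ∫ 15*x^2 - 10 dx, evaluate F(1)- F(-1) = -10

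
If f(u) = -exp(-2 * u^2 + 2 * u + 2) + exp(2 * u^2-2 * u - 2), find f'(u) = (4*u*exp(-4*u^2 + 4*u + 4) + 4*u - 2*exp(-4*u^2 + 4*u + 4) - 2)*exp(2*u^2 - 2*u - 2)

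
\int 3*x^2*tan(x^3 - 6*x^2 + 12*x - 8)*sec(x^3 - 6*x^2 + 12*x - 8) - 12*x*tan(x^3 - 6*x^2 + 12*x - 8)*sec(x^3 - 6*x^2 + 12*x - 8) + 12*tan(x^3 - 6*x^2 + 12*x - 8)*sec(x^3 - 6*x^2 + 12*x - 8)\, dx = sec((x - 2)^3) + C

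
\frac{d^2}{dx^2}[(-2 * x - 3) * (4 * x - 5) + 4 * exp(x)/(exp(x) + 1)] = (-16*exp(3*x) - 52*exp(2*x) - 44*exp(x) - 16)/(exp(3*x) + 3*exp(2*x) + 3*exp(x) + 1)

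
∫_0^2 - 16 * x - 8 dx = -48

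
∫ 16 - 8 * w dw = -4*w^2 + 16*w + C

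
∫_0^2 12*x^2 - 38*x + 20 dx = -4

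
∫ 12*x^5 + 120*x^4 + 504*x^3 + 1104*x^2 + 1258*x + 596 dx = 2*x^6 + 24*x^5 + 126*x^4 + 368*x^3 + 629*x^2 + 596*x + C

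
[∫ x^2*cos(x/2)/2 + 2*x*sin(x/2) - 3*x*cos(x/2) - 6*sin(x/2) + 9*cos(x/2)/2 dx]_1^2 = -4*sin(1/2) + sin(1)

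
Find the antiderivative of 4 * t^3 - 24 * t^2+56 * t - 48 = t^4 - 8*t^3 + 28*t^2 - 48*t + C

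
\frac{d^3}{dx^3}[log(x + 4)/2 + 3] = 1/(x^3 + 12*x^2 + 48*x + 64)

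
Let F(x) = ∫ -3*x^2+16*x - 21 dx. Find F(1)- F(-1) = -44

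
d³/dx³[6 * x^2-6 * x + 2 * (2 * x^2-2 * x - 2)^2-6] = 192*x - 96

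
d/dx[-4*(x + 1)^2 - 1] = -8*x - 8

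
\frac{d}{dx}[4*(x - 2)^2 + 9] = 8*x - 16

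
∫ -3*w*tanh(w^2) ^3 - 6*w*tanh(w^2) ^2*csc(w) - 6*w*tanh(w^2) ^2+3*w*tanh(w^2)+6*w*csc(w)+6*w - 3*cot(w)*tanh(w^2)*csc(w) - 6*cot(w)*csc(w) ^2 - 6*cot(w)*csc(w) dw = 3*(tanh(w^2) + 2*csc(w))^2/4 + 3*tanh(w^2) + 6*csc(w) + C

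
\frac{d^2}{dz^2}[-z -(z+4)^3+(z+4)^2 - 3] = -6*z - 22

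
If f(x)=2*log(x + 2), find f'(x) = 2/(x + 2)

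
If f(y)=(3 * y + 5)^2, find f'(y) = 18*y + 30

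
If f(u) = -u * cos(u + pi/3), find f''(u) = u*cos(u + pi/3) + 2*sin(u + pi/3)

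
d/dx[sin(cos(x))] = -sin(x)*cos(cos(x))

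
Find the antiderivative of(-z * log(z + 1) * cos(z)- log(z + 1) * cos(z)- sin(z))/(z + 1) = -log(z + 1)*sin(z) + C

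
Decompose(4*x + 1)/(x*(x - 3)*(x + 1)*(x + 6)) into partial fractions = 23/(270*(x + 6)) - 3/(20*(x + 1)) + 13/(108*(x - 3)) - 1/(18*x)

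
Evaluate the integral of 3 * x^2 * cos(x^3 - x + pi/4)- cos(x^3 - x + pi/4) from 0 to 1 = 0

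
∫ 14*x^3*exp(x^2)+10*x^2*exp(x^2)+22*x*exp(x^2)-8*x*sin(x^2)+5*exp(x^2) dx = (7*x^2 + 5*x + 4)*exp(x^2) + 4*cos(x^2) + C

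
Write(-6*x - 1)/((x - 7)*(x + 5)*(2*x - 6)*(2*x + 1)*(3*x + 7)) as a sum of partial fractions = -1053/(78848*(3*x + 7)) + 16/(10395*(2*x + 1)) + 29/(13824*(x + 5)) + 19/(7168*(x - 3)) - 43/(40320*(x - 7))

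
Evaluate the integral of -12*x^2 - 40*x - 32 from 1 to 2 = -120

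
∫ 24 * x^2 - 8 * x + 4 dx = 8*x^3 - 4*x^2 + 4*x + C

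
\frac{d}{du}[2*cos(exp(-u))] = 2*exp(-u)*sin(exp(-u))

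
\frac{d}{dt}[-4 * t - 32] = -4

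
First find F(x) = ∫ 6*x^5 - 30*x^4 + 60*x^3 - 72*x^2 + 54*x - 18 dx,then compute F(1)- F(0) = -5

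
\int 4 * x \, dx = 2*x^2 + C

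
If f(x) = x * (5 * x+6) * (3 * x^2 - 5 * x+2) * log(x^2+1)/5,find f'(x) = (60*x^5*log(x^2 + 1) + 30*x^5 - 21*x^4*log(x^2 + 1) - 14*x^4 + 20*x^3*log(x^2 + 1) - 40*x^3 - 9*x^2*log(x^2 + 1) + 24*x^2 - 40*x*log(x^2 + 1) + 12*log(x^2 + 1))/(5*x^2 + 5)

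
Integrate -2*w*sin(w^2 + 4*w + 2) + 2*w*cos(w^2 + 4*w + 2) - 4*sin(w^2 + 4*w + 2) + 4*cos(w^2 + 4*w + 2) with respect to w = sin((w + 2)^2 - 2) + cos((w + 2)^2 - 2) + C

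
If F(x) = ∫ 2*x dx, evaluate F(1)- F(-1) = 0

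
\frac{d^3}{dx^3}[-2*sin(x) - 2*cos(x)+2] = -2*sin(x) + 2*cos(x)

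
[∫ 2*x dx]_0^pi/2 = pi^2/4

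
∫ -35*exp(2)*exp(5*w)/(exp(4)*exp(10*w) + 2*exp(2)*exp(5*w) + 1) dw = 7/(exp(5*w + 2) + 1) + C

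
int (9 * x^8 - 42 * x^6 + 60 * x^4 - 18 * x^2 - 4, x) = x^9 - 6*x^7 + 12*x^5 - 6*x^3 - 4*x + C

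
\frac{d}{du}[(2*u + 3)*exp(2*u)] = 4*u*exp(2*u) + 8*exp(2*u)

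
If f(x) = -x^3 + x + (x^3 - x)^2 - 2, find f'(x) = 6*x^5 - 8*x^3 - 3*x^2 + 2*x + 1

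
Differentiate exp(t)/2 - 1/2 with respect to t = exp(t)/2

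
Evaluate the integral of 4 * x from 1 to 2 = 6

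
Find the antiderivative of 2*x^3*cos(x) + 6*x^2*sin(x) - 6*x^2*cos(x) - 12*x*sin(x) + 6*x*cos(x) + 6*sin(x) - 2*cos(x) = 2*(x - 1)^3*sin(x) + C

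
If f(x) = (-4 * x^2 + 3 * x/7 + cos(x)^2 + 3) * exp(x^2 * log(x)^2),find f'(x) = (-8*x^3*log(x)^2 - 8*x^3*log(x) + 6*x^2*log(x)^2/7 + 6*x^2*log(x)/7 + x*log(x)^2*cos(2*x) + 7*x*log(x)^2 + x*log(x)*cos(2*x) + 7*x*log(x) - 8*x - sin(2*x) + 3/7)*exp(x^2*log(x)^2)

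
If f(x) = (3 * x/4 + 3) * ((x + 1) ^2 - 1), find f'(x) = 9*x^2/4 + 9*x + 6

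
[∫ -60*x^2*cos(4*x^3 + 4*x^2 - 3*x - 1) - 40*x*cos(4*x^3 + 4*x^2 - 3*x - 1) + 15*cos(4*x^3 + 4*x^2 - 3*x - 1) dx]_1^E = 5*sin(4) + 5*sin(-4*exp(3) - 4*exp(2) + 1 + 3*E)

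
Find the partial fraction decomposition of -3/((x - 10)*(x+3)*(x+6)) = -1/(16*(x + 6)) + 1/(13*(x + 3)) - 3/(208*(x - 10))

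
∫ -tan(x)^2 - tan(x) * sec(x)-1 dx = -tan(x) - 1/cos(x) + C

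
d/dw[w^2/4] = w/2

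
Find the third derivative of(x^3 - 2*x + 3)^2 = 120*x^3 - 96*x + 36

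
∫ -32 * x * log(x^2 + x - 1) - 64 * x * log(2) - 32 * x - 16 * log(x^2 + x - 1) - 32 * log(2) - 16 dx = -16*(x^2 + x - 1)*log(4*x^2 + 4*x - 4) + C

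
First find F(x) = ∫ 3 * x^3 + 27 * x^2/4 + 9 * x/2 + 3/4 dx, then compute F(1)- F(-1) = 6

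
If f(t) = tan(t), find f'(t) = cos(t)^(-2)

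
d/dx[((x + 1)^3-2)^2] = 6*x^5 + 30*x^4 + 60*x^3 + 48*x^2 + 6*x - 6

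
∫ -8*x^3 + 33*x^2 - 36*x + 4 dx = -2*x^4 + 11*x^3 - 18*x^2 + 4*x + C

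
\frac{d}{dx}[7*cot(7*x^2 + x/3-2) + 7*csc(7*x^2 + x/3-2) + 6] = -7*(14*x*cos(7*x^2 + x/3 - 2) + 14*x + cos(7*x^2 + x/3 - 2)/3 + 1/3)/sin(7*x^2 + x/3 - 2)^2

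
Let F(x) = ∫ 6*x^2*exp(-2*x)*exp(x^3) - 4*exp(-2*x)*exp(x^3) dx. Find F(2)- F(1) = -2*exp(-1) + 2*exp(4)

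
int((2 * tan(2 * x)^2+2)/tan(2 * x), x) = log(2*tan(2*x)) + C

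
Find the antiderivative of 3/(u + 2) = 3*log(u + 2) + C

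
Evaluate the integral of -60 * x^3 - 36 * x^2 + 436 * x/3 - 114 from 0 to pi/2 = -35*pi/2 + (6 - 5*pi/2)*(-2*pi + 7 + 3*pi^3/8 + 3*pi^2/2) - 48 + 2*(3 - 5*pi/2)^2/3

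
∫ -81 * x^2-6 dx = -27*x^3 - 6*x + C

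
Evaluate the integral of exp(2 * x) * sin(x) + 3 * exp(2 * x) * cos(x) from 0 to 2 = -1 + (cos(2) + sin(2))*exp(4)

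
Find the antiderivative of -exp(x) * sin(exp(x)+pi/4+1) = cos(exp(x) + pi/4 + 1) + C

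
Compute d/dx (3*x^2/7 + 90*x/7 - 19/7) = 6*x/7 + 90/7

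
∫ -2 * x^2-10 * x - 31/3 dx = -2*x^3/3 - 5*x^2 - 31*x/3 + C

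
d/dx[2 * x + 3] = 2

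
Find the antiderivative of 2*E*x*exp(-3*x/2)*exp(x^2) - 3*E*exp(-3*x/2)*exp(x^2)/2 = exp(x^2 - 3*x/2 + 1) + C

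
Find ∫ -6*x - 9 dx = -3*x^2 - 9*x + C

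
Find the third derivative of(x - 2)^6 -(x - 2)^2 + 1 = 120*x^3 - 720*x^2 + 1440*x - 960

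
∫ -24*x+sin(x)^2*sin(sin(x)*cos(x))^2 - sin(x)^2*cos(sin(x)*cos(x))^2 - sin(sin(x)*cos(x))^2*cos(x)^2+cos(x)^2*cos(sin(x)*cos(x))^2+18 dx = -12*x^2 + 18*x + sin(sin(2*x))/2 + C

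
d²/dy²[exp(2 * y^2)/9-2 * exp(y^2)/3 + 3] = 16*y^2*exp(2*y^2)/9 - 8*y^2*exp(y^2)/3 + 4*exp(2*y^2)/9 - 4*exp(y^2)/3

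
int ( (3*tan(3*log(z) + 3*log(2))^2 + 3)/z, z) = tan(3*log(2*z)) + C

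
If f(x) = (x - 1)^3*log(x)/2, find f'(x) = (3*x^3*log(x) + x^3 - 6*x^2*log(x) - 3*x^2 + 3*x*log(x) + 3*x - 1)/(2*x)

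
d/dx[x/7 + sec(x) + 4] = tan(x)*sec(x) + 1/7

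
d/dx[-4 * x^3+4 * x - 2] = 4 - 12*x^2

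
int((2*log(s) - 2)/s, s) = (log(s) - 1)^2 + C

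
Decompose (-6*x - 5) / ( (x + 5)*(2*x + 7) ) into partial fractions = 32/(3*(2*x + 7)) - 25/(3*(x + 5))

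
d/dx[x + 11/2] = 1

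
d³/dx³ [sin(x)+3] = -cos(x)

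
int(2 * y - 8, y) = y^2 - 8*y + C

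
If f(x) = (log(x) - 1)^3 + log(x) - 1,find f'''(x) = (6*log(x)^2 - 30*log(x) + 32)/x^3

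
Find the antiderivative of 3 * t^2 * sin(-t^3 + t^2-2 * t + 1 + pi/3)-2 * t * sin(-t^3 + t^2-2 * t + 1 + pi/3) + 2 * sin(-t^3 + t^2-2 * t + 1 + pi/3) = cos(-t^3 + t^2 - 2*t + 1 + pi/3) + C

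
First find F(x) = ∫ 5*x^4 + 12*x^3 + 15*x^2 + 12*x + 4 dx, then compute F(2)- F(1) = 133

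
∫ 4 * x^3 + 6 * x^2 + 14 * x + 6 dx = x^4 + 2*x^3 + 7*x^2 + 6*x + C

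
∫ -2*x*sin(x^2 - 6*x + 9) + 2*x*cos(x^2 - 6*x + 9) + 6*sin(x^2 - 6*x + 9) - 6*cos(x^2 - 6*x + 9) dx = sin((x - 3)^2) + cos((x - 3)^2) + C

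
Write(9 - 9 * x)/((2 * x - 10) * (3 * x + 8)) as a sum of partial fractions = -99/(46*(3*x + 8)) - 18/(23*(x - 5))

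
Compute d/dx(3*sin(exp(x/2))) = 3*exp(x/2)*cos(exp(x/2))/2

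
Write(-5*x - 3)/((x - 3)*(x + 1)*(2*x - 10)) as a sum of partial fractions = 1/(24*(x + 1)) + 9/(8*(x - 3)) - 7/(6*(x - 5))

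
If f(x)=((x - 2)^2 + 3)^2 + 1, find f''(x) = 12*x^2 - 48*x + 60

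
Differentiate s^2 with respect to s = 2*s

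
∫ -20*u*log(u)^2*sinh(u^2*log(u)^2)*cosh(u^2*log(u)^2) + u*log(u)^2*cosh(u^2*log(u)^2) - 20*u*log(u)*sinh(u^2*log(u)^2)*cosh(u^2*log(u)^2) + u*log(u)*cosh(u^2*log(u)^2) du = -5*sinh(u^2*log(u)^2)^2 + sinh(u^2*log(u)^2)/2 + C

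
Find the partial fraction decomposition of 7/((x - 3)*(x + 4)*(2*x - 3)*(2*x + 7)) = 14/(65*(2*x + 7)) - 14/(165*(2*x - 3)) - 1/(11*(x + 4)) + 1/(39*(x - 3))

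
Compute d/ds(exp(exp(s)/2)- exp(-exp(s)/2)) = (exp(s) + exp(s + exp(s)))*exp(-exp(s)/2)/2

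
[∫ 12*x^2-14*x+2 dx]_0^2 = 8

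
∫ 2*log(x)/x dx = log(x)^2 + C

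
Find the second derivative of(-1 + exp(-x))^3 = (3*exp(2*x) - 12*exp(x) + 9)*exp(-3*x)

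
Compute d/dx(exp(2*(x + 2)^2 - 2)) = 4*x*exp(2*x^2 + 8*x + 6) + 8*exp(2*x^2 + 8*x + 6)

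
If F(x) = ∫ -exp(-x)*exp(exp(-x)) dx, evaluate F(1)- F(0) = -E + exp(exp(-1))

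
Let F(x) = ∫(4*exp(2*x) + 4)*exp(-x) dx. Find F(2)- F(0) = -4*exp(-2) + 4*exp(2)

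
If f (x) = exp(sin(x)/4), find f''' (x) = (-12*sin(x) + cos(x)^2 - 16)*exp(sin(x)/4)*cos(x)/64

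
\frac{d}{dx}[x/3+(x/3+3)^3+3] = x^2/9 + 2*x + 28/3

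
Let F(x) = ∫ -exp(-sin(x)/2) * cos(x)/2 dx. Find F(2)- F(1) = -exp(-sin(1)/2) + exp(-sin(2)/2)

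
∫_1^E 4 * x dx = -2 + 2*exp(2)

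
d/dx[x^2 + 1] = 2*x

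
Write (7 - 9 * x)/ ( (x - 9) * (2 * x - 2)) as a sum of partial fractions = 1/(8*(x - 1)) - 37/(8*(x - 9))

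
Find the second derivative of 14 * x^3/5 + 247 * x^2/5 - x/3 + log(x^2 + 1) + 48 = (84*x^5 + 494*x^4 + 168*x^3 + 978*x^2 + 84*x + 504)/(5*x^4 + 10*x^2 + 5)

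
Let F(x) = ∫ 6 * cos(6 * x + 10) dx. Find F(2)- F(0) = sin(22) - sin(10)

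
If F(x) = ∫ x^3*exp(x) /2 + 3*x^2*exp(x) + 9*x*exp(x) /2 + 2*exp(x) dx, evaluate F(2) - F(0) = -1/2 + 27*exp(2)/2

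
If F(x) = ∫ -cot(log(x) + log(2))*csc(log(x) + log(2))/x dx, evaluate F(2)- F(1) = -csc(log(2)) + csc(log(4))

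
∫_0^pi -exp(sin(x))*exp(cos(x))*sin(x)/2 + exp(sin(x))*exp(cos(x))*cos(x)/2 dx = -E/2 + exp(-1)/2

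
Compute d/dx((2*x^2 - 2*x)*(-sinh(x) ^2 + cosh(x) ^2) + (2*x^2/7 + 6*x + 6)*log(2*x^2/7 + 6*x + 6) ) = 4*x*log(x^2/7 + 3*x + 3)/7 + 4*x*log(2)/7 + 32*x/7 + 6*log(x^2/7 + 3*x + 3) + 4 + 6*log(2)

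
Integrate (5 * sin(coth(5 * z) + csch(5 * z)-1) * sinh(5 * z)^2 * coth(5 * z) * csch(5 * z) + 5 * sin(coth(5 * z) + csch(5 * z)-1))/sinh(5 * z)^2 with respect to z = cos(-1 + 1/tanh(5*z) + 1/sinh(5*z)) + C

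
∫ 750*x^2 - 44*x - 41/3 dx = 250*x^3 - 22*x^2 - 41*x/3 + C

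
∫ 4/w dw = 4*log(3*w) + C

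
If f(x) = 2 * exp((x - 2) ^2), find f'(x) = 4*x*exp(x^2 - 4*x + 4) - 8*exp(x^2 - 4*x + 4)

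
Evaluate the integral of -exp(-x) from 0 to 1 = -1 + exp(-1)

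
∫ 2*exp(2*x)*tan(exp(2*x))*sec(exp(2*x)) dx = sec(exp(2*x)) + C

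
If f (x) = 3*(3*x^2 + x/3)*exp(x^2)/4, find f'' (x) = 9*x^4*exp(x^2) + x^3*exp(x^2) + 45*x^2*exp(x^2)/2 + 3*x*exp(x^2)/2 + 9*exp(x^2)/2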